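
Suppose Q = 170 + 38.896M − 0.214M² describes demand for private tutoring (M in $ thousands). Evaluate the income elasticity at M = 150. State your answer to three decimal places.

-3.191

At M = 150: Q = 1189.4000.
dQ/dM = 38.896 − 0.428M = -25.30400.
η = (dQ/dM)·(M/Q) = -25.30400 × (150/1189.4000) = -3.191.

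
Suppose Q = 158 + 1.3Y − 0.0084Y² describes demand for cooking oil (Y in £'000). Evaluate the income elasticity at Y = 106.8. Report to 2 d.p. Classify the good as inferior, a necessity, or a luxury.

At Y = 106.8: Q = 201.0276.
dQ/dY = 1.3 − 0.0168Y = -0.49424.
η = (dQ/dY)·(Y/Q) = -0.49424 × (106.8/201.0276) = -0.26.
η < 0 ⇒ inferior good.

-0.26 (inferior good)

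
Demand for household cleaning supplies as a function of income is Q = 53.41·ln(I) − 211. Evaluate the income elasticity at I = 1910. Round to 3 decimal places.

At I = 1910: Q = 192.505.
dQ/dI = 53.41/I = 0.0279634 at this income.
η = (dQ/dI)·(I/Q) = 0.0279634 × (1910/192.505) = 0.277.

0.277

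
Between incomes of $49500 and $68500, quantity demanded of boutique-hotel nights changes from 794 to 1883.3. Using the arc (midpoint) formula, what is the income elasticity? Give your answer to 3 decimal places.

2.527

ΔQ = 1883.3 − 794 = 1089.3; midpoint Q̄ = (794 + 1883.3)/2 = 1338.65.
ΔI = 68500 − 49500 = 19000; midpoint Ī = (49500 + 68500)/2 = 59000.
η = (ΔQ/Q̄) ÷ (ΔI/Ī) = (1089.3/1338.65) ÷ (19000/59000) = 2.527.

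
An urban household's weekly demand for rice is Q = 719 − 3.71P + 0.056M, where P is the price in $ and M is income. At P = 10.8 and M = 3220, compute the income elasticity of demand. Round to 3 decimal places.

At P = 10.8, M = 3220: Q = 859.252.
Holding P constant, ∂Q/∂M = 0.056.
η_M = (∂Q/∂M)·(M/Q) = 0.056 × (3220/859.252) = 0.210.

0.210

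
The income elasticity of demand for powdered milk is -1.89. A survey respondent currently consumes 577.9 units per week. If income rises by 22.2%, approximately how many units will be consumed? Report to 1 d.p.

335.4

%ΔQ ≈ η × %ΔI = -1.89 × 22.2% = -41.958%.
New Q ≈ 577.9 × (1 − 0.41958) = 335.4.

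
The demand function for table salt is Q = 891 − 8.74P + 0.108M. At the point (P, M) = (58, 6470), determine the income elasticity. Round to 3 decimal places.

0.645

At P = 58, M = 6470: Q = 1082.840.
Holding P constant, ∂Q/∂M = 0.108.
η_M = (∂Q/∂M)·(M/Q) = 0.108 × (6470/1082.840) = 0.645.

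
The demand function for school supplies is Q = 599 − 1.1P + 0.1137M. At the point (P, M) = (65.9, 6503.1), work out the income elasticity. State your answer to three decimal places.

At P = 65.9, M = 6503.1: Q = 1265.912.
Holding P constant, ∂Q/∂M = 0.1137.
η_M = (∂Q/∂M)·(M/Q) = 0.1137 × (6503.1/1265.912) = 0.584.

0.584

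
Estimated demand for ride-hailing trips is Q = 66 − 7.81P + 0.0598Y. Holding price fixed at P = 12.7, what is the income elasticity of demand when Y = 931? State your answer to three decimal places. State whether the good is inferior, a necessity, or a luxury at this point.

At P = 12.7, Y = 931: Q = 22.487.
Holding P constant, ∂Q/∂Y = 0.0598.
η_Y = (∂Q/∂Y)·(Y/Q) = 0.0598 × (931/22.487) = 2.476.
Since η > 1, this is a luxury.

2.476 (luxury)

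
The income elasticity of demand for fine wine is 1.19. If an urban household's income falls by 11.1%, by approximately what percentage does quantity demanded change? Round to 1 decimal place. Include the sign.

-13.2%

%ΔQ ≈ η × %ΔI = 1.19 × (-11.1%) = -13.2%.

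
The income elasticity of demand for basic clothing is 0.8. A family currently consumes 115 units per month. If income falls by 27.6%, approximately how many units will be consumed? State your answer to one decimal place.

89.6

%ΔQ ≈ η × %ΔI = 0.8 × (-27.6%) = -22.08%.
New Q ≈ 115 × (1 − 0.2208) = 89.6.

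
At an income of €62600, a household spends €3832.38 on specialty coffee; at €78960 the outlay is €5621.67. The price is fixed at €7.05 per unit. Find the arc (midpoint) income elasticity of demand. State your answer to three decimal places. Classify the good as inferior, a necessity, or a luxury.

1.638 (luxury)

With a constant price, Q₁ = 3832.38/7.05 = 543.600 and Q₂ = 5621.67/7.05 = 797.400 (equivalently, work directly with expenditure since P cancels).
Midpoint %ΔQ = (5621.67 − 3832.38)/4727.02 = 0.37852; midpoint %ΔI = (78960 − 62600)/70780 = 0.23114.
η = 0.37852 / 0.23114 = 1.638.
η > 1 ⇒ luxury.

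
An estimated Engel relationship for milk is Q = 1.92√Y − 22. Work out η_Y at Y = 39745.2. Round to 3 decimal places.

At Y = 39745.2: Q = 360.775.
dQ/dY = 1.92/(2√Y) = 0.00481536 at this income.
η = (dQ/dY)·(Y/Q) = 0.00481536 × (39745.2/360.775) = 0.530.

0.530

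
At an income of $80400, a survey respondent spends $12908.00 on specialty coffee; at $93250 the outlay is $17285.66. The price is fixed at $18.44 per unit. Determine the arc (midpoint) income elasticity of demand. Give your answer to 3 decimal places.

With a constant price, Q₁ = 12908.00/18.44 = 700.000 and Q₂ = 17285.66/18.44 = 937.400 (equivalently, work directly with expenditure since P cancels).
Midpoint %ΔQ = (17285.66 − 12908.00)/15096.83 = 0.28997; midpoint %ΔI = (93250 − 80400)/86825 = 0.14800.
η = 0.28997 / 0.14800 = 1.959.

1.959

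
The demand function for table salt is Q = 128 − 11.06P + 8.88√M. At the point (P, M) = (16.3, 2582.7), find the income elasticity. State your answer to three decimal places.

At P = 16.3, M = 2582.7: Q = 399.006.
Holding P constant, ∂Q/∂M = 8.88/(2√M) = 0.0873667.
η_M = (∂Q/∂M)·(M/Q) = 0.0873667 × (2582.7/399.006) = 0.566.

0.566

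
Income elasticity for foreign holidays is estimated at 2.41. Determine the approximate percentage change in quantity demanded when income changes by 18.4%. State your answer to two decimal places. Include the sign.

44.34%

%ΔQ ≈ η × %ΔI = 2.41 × 18.4% = 44.34%.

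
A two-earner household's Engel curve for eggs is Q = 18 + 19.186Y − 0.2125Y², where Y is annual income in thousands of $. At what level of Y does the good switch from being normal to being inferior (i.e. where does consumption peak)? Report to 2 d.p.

45.14

dQ/dY = 19.186 − 0.425Y.
The good is inferior where dQ/dY < 0. Setting dQ/dY = 0 gives Y = 19.186 / 0.425 = 45.14.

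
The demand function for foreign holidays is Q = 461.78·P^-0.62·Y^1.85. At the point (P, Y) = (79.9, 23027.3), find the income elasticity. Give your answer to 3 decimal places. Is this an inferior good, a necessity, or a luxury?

1.850 (luxury)

For a multiplicative demand Q = A·P^α·Y^β, the income elasticity is β everywhere.
Here β = 1.85, so η = 1.850.
Since η > 1, this is a luxury.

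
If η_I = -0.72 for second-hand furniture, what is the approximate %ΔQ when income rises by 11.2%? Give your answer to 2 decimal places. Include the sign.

-8.06%

%ΔQ ≈ η × %ΔI = -0.72 × 11.2% = -8.06%.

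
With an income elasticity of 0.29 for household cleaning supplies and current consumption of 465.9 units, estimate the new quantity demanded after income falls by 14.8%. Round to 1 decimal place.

%ΔQ ≈ η × %ΔI = 0.29 × (-14.8%) = -4.292%.
New Q ≈ 465.9 × (1 − 0.04292) = 445.9.

445.9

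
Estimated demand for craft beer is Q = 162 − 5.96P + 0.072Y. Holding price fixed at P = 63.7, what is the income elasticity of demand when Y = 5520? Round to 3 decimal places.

2.211

At P = 63.7, Y = 5520: Q = 179.788.
Holding P constant, ∂Q/∂Y = 0.072.
η_Y = (∂Q/∂Y)·(Y/Q) = 0.072 × (5520/179.788) = 2.211.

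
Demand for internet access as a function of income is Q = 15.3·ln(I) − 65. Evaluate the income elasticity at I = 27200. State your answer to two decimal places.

0.17

At I = 27200: Q = 91.228.
dQ/dI = 15.3/I = 0.0005625 at this income.
η = (dQ/dI)·(I/Q) = 0.0005625 × (27200/91.228) = 0.17.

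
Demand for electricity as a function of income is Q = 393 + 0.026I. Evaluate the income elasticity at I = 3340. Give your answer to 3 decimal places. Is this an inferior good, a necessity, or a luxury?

0.181 (necessity)

At I = 3340: Q = 479.840.
dQ/dI = 0.026.
η = (dQ/dI)·(I/Q) = 0.026 × (3340/479.840) = 0.181.
Since 0 < η < 1, the good is a necessity.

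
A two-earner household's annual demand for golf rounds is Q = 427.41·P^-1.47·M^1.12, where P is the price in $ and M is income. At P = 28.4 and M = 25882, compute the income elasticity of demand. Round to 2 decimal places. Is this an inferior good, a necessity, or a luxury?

For a multiplicative demand Q = A·P^α·M^β, the income elasticity is β everywhere.
Here β = 1.12, so η = 1.12.
Since η > 1, this is a luxury.

1.12 (luxury)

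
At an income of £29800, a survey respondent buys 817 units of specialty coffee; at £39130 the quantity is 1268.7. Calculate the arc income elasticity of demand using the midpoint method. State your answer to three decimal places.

ΔQ = 1268.7 − 817 = 451.7; midpoint Q̄ = (817 + 1268.7)/2 = 1042.85.
ΔI = 39130 − 29800 = 9330; midpoint Ī = (29800 + 39130)/2 = 34465.
η = (ΔQ/Q̄) ÷ (ΔI/Ī) = (451.7/1042.85) ÷ (9330/34465) = 1.600.

1.600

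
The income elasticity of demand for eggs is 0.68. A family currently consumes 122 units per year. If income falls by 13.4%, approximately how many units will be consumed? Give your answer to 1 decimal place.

110.9

%ΔQ ≈ η × %ΔI = 0.68 × (-13.4%) = -9.112%.
New Q ≈ 122 × (1 − 0.09112) = 110.9.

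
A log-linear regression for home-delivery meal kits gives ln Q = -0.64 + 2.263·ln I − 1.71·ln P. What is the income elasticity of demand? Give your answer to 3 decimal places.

In a log-linear demand, the coefficient on ln I is the income elasticity.
So η = 2.263.

2.263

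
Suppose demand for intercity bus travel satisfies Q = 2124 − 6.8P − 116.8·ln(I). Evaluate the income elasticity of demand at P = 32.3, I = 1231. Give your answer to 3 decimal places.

-0.109

At P = 32.3, I = 1231: Q = 1073.260.
Holding P constant, ∂Q/∂I = -116.8/I = -0.0948822.
η_I = (∂Q/∂I)·(I/Q) = -0.0948822 × (1231/1073.260) = -0.109.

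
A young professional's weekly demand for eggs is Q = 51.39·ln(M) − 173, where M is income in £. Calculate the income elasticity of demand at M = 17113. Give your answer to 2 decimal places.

0.16

At M = 17113: Q = 327.929.
dQ/dM = 51.39/M = 0.00300298 at this income.
η = (dQ/dM)·(M/Q) = 0.00300298 × (17113/327.929) = 0.16.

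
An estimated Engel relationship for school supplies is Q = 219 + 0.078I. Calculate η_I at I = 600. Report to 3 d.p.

0.176

At I = 600: Q = 265.800.
dQ/dI = 0.078.
η = (dQ/dI)·(I/Q) = 0.078 × (600/265.800) = 0.176.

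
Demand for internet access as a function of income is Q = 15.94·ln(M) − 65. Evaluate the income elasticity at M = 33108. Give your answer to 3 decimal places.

At M = 33108: Q = 100.896.
dQ/dM = 15.94/M = 0.000481455 at this income.
η = (dQ/dM)·(M/Q) = 0.000481455 × (33108/100.896) = 0.158.

0.158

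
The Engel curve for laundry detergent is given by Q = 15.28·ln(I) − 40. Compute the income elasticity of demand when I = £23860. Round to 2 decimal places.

0.13

At I = 23860: Q = 114.022.
dQ/dI = 15.28/I = 0.000640402 at this income.
η = (dQ/dI)·(I/Q) = 0.000640402 × (23860/114.022) = 0.13.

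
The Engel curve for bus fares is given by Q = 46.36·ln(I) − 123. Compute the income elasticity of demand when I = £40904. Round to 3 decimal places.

At I = 40904: Q = 369.296.
dQ/dI = 46.36/I = 0.00113339 at this income.
η = (dQ/dI)·(I/Q) = 0.00113339 × (40904/369.296) = 0.126.

0.126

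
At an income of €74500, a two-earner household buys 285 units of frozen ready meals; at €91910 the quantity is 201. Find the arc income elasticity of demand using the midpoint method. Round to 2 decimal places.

ΔQ = 201 − 285 = -84; midpoint Q̄ = (285 + 201)/2 = 243.
ΔI = 91910 − 74500 = 17410; midpoint Ī = (74500 + 91910)/2 = 83205.
η = (ΔQ/Q̄) ÷ (ΔI/Ī) = (-84/243) ÷ (17410/83205) = -1.65.

-1.65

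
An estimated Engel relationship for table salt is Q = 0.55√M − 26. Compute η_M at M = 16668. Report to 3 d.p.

0.789

At M = 16668: Q = 45.008.
dQ/dM = 0.55/(2√M) = 0.00213006 at this income.
η = (dQ/dM)·(M/Q) = 0.00213006 × (16668/45.008) = 0.789.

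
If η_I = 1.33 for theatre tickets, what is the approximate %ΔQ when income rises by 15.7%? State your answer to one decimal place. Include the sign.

%ΔQ ≈ η × %ΔI = 1.33 × 15.7% = 20.9%.

20.9%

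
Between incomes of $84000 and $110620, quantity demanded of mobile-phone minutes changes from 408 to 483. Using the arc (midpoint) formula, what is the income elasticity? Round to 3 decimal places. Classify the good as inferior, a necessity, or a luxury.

0.615 (necessity)

ΔQ = 483 − 408 = 75; midpoint Q̄ = (408 + 483)/2 = 445.5.
ΔI = 110620 − 84000 = 26620; midpoint Ī = (84000 + 110620)/2 = 97310.
η = (ΔQ/Q̄) ÷ (ΔI/Ī) = (75/445.5) ÷ (26620/97310) = 0.615.
0 < η < 1 ⇒ necessity.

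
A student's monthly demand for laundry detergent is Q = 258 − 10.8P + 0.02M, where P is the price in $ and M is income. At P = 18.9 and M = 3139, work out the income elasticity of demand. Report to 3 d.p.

0.538

At P = 18.9, M = 3139: Q = 116.660.
Holding P constant, ∂Q/∂M = 0.02.
η_M = (∂Q/∂M)·(M/Q) = 0.02 × (3139/116.660) = 0.538.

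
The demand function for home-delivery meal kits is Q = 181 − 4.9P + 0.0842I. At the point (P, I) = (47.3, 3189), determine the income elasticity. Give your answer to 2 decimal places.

At P = 47.3, I = 3189: Q = 217.744.
Holding P constant, ∂Q/∂I = 0.0842.
η_I = (∂Q/∂I)·(I/Q) = 0.0842 × (3189/217.744) = 1.23.

1.23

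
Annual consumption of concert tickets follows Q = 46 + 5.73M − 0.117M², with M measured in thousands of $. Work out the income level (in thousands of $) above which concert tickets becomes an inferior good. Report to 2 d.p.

dQ/dM = 5.73 − 0.234M.
The good is inferior where dQ/dM < 0. Setting dQ/dM = 0 gives M = 5.73 / 0.234 = 24.49.

24.49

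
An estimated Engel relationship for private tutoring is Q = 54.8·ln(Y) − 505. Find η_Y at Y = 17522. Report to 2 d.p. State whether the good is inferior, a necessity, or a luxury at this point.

1.80 (luxury)

At Y = 17522: Q = 30.462.
dQ/dY = 54.8/Y = 0.0031275 at this income.
η = (dQ/dY)·(Y/Q) = 0.0031275 × (17522/30.462) = 1.80.
Since η > 1, the good is a luxury.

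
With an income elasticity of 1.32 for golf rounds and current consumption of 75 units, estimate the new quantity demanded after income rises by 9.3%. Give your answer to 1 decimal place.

%ΔQ ≈ η × %ΔI = 1.32 × 9.3% = 12.276%.
New Q ≈ 75 × (1 + 0.12276) = 84.2.

84.2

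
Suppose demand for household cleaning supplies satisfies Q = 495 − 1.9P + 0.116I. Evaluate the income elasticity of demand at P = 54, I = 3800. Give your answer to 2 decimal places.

At P = 54, I = 3800: Q = 833.200.
Holding P constant, ∂Q/∂I = 0.116.
η_I = (∂Q/∂I)·(I/Q) = 0.116 × (3800/833.200) = 0.53.

0.53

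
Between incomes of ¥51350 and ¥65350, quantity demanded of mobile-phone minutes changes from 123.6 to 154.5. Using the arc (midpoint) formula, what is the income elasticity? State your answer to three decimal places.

0.926

ΔQ = 154.5 − 123.6 = 30.9; midpoint Q̄ = (123.6 + 154.5)/2 = 139.05.
ΔI = 65350 − 51350 = 14000; midpoint Ī = (51350 + 65350)/2 = 58350.
η = (ΔQ/Q̄) ÷ (ΔI/Ī) = (30.9/139.05) ÷ (14000/58350) = 0.926.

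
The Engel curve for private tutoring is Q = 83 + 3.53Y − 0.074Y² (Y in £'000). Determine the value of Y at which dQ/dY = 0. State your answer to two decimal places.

23.85

dQ/dY = 3.53 − 0.148Y.
The good is inferior where dQ/dY < 0. Setting dQ/dY = 0 gives Y = 3.53 / 0.148 = 23.85.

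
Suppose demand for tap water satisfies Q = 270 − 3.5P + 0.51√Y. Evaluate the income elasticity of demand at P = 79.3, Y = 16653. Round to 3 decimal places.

0.565

At P = 79.3, Y = 16653: Q = 58.264.
Holding P constant, ∂Q/∂Y = 0.51/(2√Y) = 0.00197603.
η_Y = (∂Q/∂Y)·(Y/Q) = 0.00197603 × (16653/58.264) = 0.565.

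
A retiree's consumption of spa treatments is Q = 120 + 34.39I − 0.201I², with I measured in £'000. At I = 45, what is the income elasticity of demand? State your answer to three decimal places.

0.582

At I = 45: Q = 1260.5250.
dQ/dI = 34.39 − 0.402I = 16.30000.
η = (dQ/dI)·(I/Q) = 16.30000 × (45/1260.5250) = 0.582.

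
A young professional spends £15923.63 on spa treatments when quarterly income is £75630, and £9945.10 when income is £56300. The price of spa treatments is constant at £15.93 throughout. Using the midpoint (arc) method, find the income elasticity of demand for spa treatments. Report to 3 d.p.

With a constant price, Q₁ = 15923.63/15.93 = 999.600 and Q₂ = 9945.10/15.93 = 624.300 (equivalently, work directly with expenditure since P cancels).
Midpoint %ΔQ = (9945.10 − 15923.63)/12934.37 = -0.46222; midpoint %ΔI = (56300 − 75630)/65965 = -0.29303.
η = -0.46222 / -0.29303 = 1.577.

1.577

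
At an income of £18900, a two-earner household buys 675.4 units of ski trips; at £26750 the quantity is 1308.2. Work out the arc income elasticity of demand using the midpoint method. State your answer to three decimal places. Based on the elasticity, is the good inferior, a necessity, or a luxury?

ΔQ = 1308.2 − 675.4 = 632.8; midpoint Q̄ = (675.4 + 1308.2)/2 = 991.8.
ΔI = 26750 − 18900 = 7850; midpoint Ī = (18900 + 26750)/2 = 22825.
η = (ΔQ/Q̄) ÷ (ΔI/Ī) = (632.8/991.8) ÷ (7850/22825) = 1.855.
η > 1 ⇒ luxury.

1.855 (luxury)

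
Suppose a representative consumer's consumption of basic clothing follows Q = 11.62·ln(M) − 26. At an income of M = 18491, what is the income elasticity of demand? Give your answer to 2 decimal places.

0.13

At M = 18491: Q = 88.167.
dQ/dM = 11.62/M = 0.000628414 at this income.
η = (dQ/dM)·(M/Q) = 0.000628414 × (18491/88.167) = 0.13.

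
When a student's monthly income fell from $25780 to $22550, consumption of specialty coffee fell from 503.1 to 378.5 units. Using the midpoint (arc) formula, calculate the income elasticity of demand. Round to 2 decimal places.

2.11

ΔQ = 378.5 − 503.1 = -124.6; midpoint Q̄ = (503.1 + 378.5)/2 = 440.8.
ΔI = 22550 − 25780 = -3230; midpoint Ī = (25780 + 22550)/2 = 24165.
η = (ΔQ/Q̄) ÷ (ΔI/Ī) = (-124.6/440.8) ÷ (-3230/24165) = 2.11.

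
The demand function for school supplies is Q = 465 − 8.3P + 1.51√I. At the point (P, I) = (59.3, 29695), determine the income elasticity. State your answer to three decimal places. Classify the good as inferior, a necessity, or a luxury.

0.558 (necessity)

At P = 59.3, I = 29695: Q = 233.017.
Holding P constant, ∂Q/∂I = 1.51/(2√I) = 0.00438132.
η_I = (∂Q/∂I)·(I/Q) = 0.00438132 × (29695/233.017) = 0.558.
Since 0 < η < 1, this is a necessity.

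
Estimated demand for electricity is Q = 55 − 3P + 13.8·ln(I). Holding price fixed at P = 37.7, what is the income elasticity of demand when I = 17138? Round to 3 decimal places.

At P = 37.7, I = 17138: Q = 76.437.
Holding P constant, ∂Q/∂I = 13.8/I = 0.000805228.
η_I = (∂Q/∂I)·(I/Q) = 0.000805228 × (17138/76.437) = 0.181.

0.181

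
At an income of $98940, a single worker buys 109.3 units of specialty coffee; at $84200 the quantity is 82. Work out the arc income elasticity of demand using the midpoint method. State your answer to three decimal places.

1.773

ΔQ = 82 − 109.3 = -27.3; midpoint Q̄ = (109.3 + 82)/2 = 95.65.
ΔI = 84200 − 98940 = -14740; midpoint Ī = (98940 + 84200)/2 = 91570.
η = (ΔQ/Q̄) ÷ (ΔI/Ī) = (-27.3/95.65) ÷ (-14740/91570) = 1.773.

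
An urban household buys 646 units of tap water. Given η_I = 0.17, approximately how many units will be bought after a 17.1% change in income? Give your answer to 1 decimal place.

%ΔQ ≈ η × %ΔI = 0.17 × 17.1% = 2.907%.
New Q ≈ 646 × (1 + 0.02907) = 664.8.

664.8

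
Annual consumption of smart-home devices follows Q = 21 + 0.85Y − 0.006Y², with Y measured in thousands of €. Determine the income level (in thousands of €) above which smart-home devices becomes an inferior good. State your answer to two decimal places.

70.83

dQ/dY = 0.85 − 0.012Y.
The good is inferior where dQ/dY < 0. Setting dQ/dY = 0 gives Y = 0.85 / 0.012 = 70.83.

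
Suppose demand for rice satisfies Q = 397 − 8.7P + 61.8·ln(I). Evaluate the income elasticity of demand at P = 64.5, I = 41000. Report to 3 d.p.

At P = 64.5, I = 41000: Q = 492.248.
Holding P constant, ∂Q/∂I = 61.8/I = 0.00150732.
η_I = (∂Q/∂I)·(I/Q) = 0.00150732 × (41000/492.248) = 0.126.

0.126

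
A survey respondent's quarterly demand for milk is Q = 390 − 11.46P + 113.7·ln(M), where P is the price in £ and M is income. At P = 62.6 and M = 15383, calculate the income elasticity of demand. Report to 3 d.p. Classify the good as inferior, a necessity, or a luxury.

At P = 62.6, M = 15383: Q = 768.788.
Holding P constant, ∂Q/∂M = 113.7/M = 0.00739128.
η_M = (∂Q/∂M)·(M/Q) = 0.00739128 × (15383/768.788) = 0.148.
Since 0 < η < 1, this is a necessity.

0.148 (necessity)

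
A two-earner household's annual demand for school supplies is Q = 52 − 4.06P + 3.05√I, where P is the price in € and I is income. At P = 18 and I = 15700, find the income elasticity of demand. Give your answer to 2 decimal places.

At P = 18, I = 15700: Q = 361.084.
Holding P constant, ∂Q/∂I = 3.05/(2√I) = 0.0121708.
η_I = (∂Q/∂I)·(I/Q) = 0.0121708 × (15700/361.084) = 0.53.

0.53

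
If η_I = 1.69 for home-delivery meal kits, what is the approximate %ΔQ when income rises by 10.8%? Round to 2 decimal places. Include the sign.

18.25%

%ΔQ ≈ η × %ΔI = 1.69 × 10.8% = 18.25%.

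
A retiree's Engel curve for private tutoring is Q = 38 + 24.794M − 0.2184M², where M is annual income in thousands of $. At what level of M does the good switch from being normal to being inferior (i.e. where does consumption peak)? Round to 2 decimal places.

56.76

dQ/dM = 24.794 − 0.4368M.
The good is inferior where dQ/dM < 0. Setting dQ/dM = 0 gives M = 24.794 / 0.4368 = 56.76.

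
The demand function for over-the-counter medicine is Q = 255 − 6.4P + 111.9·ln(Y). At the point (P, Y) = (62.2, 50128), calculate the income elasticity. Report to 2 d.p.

0.10

At P = 62.2, Y = 50128: Q = 1067.939.
Holding P constant, ∂Q/∂Y = 111.9/Y = 0.00223229.
η_Y = (∂Q/∂Y)·(Y/Q) = 0.00223229 × (50128/1067.939) = 0.10.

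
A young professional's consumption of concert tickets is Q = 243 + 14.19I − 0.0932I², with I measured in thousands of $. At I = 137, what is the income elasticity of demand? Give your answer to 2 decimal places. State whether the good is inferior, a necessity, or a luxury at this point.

-3.55 (inferior good)

At I = 137: Q = 437.7592.
dQ/dI = 14.19 − 0.1864I = -11.34680.
η = (dQ/dI)·(I/Q) = -11.34680 × (137/437.7592) = -3.55.
η < 0 ⇒ inferior good.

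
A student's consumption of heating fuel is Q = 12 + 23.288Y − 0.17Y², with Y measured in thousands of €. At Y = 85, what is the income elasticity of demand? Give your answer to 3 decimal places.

At Y = 85: Q = 763.2300.
dQ/dY = 23.288 − 0.34Y = -5.61200.
η = (dQ/dY)·(Y/Q) = -5.61200 × (85/763.2300) = -0.625.

-0.625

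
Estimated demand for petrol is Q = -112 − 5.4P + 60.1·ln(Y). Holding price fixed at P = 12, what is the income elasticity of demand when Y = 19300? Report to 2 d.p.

At P = 12, Y = 19300: Q = 416.258.
Holding P constant, ∂Q/∂Y = 60.1/Y = 0.00311399.
η_Y = (∂Q/∂Y)·(Y/Q) = 0.00311399 × (19300/416.258) = 0.14.

0.14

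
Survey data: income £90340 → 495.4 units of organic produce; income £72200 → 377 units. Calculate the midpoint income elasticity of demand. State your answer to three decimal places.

ΔQ = 377 − 495.4 = -118.4; midpoint Q̄ = (495.4 + 377)/2 = 436.2.
ΔI = 72200 − 90340 = -18140; midpoint Ī = (90340 + 72200)/2 = 81270.
η = (ΔQ/Q̄) ÷ (ΔI/Ī) = (-118.4/436.2) ÷ (-18140/81270) = 1.216.

1.216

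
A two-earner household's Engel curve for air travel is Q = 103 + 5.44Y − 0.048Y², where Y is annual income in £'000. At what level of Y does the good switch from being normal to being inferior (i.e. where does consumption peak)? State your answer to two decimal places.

56.67

dQ/dY = 5.44 − 0.096Y.
The good is inferior where dQ/dY < 0. Setting dQ/dY = 0 gives Y = 5.44 / 0.096 = 56.67.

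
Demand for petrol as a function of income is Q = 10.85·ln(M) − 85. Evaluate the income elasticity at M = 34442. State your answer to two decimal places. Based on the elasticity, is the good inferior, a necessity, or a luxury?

At M = 34442: Q = 28.350.
dQ/dM = 10.85/M = 0.000315022 at this income.
η = (dQ/dM)·(M/Q) = 0.000315022 × (34442/28.350) = 0.38.
Since 0 < η < 1, the good is a necessity.

0.38 (necessity)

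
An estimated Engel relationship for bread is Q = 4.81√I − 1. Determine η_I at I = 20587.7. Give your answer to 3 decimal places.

At I = 20587.7: Q = 689.159.
dQ/dI = 4.81/(2√I) = 0.0167614 at this income.
η = (dQ/dI)·(I/Q) = 0.0167614 × (20587.7/689.159) = 0.501.

0.501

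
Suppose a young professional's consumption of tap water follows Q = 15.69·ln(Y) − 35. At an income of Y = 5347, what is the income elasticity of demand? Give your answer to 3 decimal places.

0.157

At Y = 5347: Q = 99.688.
dQ/dY = 15.69/Y = 0.00293436 at this income.
η = (dQ/dY)·(Y/Q) = 0.00293436 × (5347/99.688) = 0.157.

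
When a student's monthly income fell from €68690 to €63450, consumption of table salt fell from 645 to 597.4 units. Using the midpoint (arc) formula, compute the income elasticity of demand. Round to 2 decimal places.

ΔQ = 597.4 − 645 = -47.6; midpoint Q̄ = (645 + 597.4)/2 = 621.2.
ΔI = 63450 − 68690 = -5240; midpoint Ī = (68690 + 63450)/2 = 66070.
η = (ΔQ/Q̄) ÷ (ΔI/Ī) = (-47.6/621.2) ÷ (-5240/66070) = 0.97.

0.97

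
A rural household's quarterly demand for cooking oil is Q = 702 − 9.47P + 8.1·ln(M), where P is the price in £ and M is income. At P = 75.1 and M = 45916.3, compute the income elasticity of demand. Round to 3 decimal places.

0.104

At P = 75.1, M = 45916.3: Q = 77.753.
Holding P constant, ∂Q/∂M = 8.1/M = 0.000176408.
η_M = (∂Q/∂M)·(M/Q) = 0.000176408 × (45916.3/77.753) = 0.104.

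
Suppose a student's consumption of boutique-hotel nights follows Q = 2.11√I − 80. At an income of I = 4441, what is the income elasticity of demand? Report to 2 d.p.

At I = 4441: Q = 60.612.
dQ/dI = 2.11/(2√I) = 0.0158311 at this income.
η = (dQ/dI)·(I/Q) = 0.0158311 × (4441/60.612) = 1.16.

1.16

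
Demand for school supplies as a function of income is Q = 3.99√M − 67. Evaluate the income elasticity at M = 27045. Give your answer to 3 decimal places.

0.557

At M = 27045: Q = 589.170.
dQ/dM = 3.99/(2√M) = 0.0121311 at this income.
η = (dQ/dM)·(M/Q) = 0.0121311 × (27045/589.170) = 0.557.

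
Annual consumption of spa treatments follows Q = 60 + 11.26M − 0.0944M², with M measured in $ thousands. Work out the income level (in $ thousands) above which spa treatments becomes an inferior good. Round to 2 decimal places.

59.64

dQ/dM = 11.26 − 0.1888M.
The good is inferior where dQ/dM < 0. Setting dQ/dM = 0 gives M = 11.26 / 0.1888 = 59.64.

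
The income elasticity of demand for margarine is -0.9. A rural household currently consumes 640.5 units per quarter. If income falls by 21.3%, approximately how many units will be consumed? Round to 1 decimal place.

763.3

%ΔQ ≈ η × %ΔI = -0.9 × (-21.3%) = 19.17%.
New Q ≈ 640.5 × (1 + 0.1917) = 763.3.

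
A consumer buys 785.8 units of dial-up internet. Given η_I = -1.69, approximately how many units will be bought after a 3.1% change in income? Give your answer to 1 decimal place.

744.6

%ΔQ ≈ η × %ΔI = -1.69 × 3.1% = -5.239%.
New Q ≈ 785.8 × (1 − 0.05239) = 744.6.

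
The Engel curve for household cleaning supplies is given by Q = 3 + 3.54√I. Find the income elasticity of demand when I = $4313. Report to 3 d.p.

0.494

At I = 4313: Q = 235.484.
dQ/dI = 3.54/(2√I) = 0.0269515 at this income.
η = (dQ/dI)·(I/Q) = 0.0269515 × (4313/235.484) = 0.494.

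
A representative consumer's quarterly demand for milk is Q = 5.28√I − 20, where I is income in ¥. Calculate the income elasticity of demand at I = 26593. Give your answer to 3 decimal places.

At I = 26593: Q = 841.029.
dQ/dI = 5.28/(2√I) = 0.016189 at this income.
η = (dQ/dI)·(I/Q) = 0.016189 × (26593/841.029) = 0.512.

0.512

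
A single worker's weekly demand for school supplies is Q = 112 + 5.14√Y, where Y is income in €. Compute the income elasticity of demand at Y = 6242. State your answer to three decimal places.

0.392

At Y = 6242: Q = 518.093.
dQ/dY = 5.14/(2√Y) = 0.032529 at this income.
η = (dQ/dY)·(Y/Q) = 0.032529 × (6242/518.093) = 0.392.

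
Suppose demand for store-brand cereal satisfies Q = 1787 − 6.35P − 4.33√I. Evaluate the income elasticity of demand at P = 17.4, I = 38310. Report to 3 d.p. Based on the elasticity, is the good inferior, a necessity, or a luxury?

At P = 17.4, I = 38310: Q = 829.002.
Holding P constant, ∂Q/∂I = -4.33/(2√I) = -0.0110612.
η_I = (∂Q/∂I)·(I/Q) = -0.0110612 × (38310/829.002) = -0.511.
Since η < 0, this is an inferior good.

-0.511 (inferior good)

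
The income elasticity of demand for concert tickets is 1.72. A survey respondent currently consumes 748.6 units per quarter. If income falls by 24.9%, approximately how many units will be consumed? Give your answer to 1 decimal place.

%ΔQ ≈ η × %ΔI = 1.72 × (-24.9%) = -42.828%.
New Q ≈ 748.6 × (1 − 0.42828) = 428.0.

428.0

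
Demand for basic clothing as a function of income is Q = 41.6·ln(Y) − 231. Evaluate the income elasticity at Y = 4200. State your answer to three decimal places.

At Y = 4200: Q = 116.062.
dQ/dY = 41.6/Y = 0.00990476 at this income.
η = (dQ/dY)·(Y/Q) = 0.00990476 × (4200/116.062) = 0.358.

0.358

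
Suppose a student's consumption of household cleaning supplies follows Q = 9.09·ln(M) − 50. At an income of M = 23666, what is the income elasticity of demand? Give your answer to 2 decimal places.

0.22

At M = 23666: Q = 41.553.
dQ/dM = 9.09/M = 0.000384095 at this income.
η = (dQ/dM)·(M/Q) = 0.000384095 × (23666/41.553) = 0.22.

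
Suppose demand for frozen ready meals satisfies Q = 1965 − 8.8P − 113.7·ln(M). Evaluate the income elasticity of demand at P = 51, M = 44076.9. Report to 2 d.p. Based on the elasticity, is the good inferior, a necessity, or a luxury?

At P = 51, M = 44076.9: Q = 300.327.
Holding P constant, ∂Q/∂M = -113.7/M = -0.00257958.
η_M = (∂Q/∂M)·(M/Q) = -0.00257958 × (44076.9/300.327) = -0.38.
Since η < 0, this is an inferior good.

-0.38 (inferior good)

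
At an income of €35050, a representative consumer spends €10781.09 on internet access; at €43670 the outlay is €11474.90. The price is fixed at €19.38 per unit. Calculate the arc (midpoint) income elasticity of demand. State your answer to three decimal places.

0.285

With a constant price, Q₁ = 10781.09/19.38 = 556.300 and Q₂ = 11474.90/19.38 = 592.100 (equivalently, work directly with expenditure since P cancels).
Midpoint %ΔQ = (11474.90 − 10781.09)/11128.00 = 0.06235; midpoint %ΔI = (43670 − 35050)/39360 = 0.21900.
η = 0.06235 / 0.21900 = 0.285.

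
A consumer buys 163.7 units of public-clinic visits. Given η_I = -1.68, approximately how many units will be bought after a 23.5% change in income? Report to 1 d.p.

99.1

%ΔQ ≈ η × %ΔI = -1.68 × 23.5% = -39.48%.
New Q ≈ 163.7 × (1 − 0.3948) = 99.1.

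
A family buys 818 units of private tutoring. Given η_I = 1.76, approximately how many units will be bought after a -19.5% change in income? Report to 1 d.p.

537.3

%ΔQ ≈ η × %ΔI = 1.76 × (-19.5%) = -34.32%.
New Q ≈ 818 × (1 − 0.3432) = 537.3.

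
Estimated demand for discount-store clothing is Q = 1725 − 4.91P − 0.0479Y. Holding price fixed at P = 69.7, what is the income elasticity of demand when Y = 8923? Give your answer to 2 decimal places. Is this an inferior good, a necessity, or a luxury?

-0.45 (inferior good)

At P = 69.7, Y = 8923: Q = 955.361.
Holding P constant, ∂Q/∂Y = −0.0479.
η_Y = (∂Q/∂Y)·(Y/Q) = -0.0479 × (8923/955.361) = -0.45.
Since η < 0, this is an inferior good.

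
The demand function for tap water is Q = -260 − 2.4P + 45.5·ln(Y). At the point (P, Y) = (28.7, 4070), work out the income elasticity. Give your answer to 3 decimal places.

At P = 28.7, Y = 4070: Q = 49.289.
Holding P constant, ∂Q/∂Y = 45.5/Y = 0.0111794.
η_Y = (∂Q/∂Y)·(Y/Q) = 0.0111794 × (4070/49.289) = 0.923.

0.923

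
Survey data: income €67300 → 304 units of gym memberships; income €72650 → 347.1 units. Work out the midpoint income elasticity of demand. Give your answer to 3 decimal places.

1.732

ΔQ = 347.1 − 304 = 43.1; midpoint Q̄ = (304 + 347.1)/2 = 325.55.
ΔI = 72650 − 67300 = 5350; midpoint Ī = (67300 + 72650)/2 = 69975.
η = (ΔQ/Q̄) ÷ (ΔI/Ī) = (43.1/325.55) ÷ (5350/69975) = 1.732.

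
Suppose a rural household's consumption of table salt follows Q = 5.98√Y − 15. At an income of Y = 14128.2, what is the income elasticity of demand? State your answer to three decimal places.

At Y = 14128.2: Q = 695.795.
dQ/dY = 5.98/(2√Y) = 0.0251552 at this income.
η = (dQ/dY)·(Y/Q) = 0.0251552 × (14128.2/695.795) = 0.511.

0.511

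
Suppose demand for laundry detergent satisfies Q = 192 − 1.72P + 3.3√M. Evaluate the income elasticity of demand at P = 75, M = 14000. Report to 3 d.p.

At P = 75, M = 14000: Q = 453.461.
Holding P constant, ∂Q/∂M = 3.3/(2√M) = 0.013945.
η_M = (∂Q/∂M)·(M/Q) = 0.013945 × (14000/453.461) = 0.431.

0.431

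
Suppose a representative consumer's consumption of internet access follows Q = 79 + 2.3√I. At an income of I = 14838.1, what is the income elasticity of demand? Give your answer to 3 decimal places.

0.390

At I = 14838.1: Q = 359.167.
dQ/dI = 2.3/(2√I) = 0.0094408 at this income.
η = (dQ/dI)·(I/Q) = 0.0094408 × (14838.1/359.167) = 0.390.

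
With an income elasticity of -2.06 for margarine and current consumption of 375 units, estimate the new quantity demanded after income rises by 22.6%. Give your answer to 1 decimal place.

200.4

%ΔQ ≈ η × %ΔI = -2.06 × 22.6% = -46.556%.
New Q ≈ 375 × (1 − 0.46556) = 200.4.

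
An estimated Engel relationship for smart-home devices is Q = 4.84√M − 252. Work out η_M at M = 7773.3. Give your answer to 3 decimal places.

1.221

At M = 7773.3: Q = 174.725.
dQ/dM = 4.84/(2√M) = 0.0274481 at this income.
η = (dQ/dM)·(M/Q) = 0.0274481 × (7773.3/174.725) = 1.221.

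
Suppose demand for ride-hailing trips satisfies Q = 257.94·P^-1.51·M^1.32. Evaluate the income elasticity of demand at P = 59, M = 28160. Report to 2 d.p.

1.32

For a multiplicative demand Q = A·P^α·M^β, the income elasticity is β everywhere.
Here β = 1.32, so η = 1.32.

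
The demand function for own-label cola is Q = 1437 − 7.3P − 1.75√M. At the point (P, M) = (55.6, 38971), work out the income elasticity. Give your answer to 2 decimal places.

At P = 55.6, M = 38971: Q = 685.651.
Holding P constant, ∂Q/∂M = -1.75/(2√M) = -0.00443238.
η_M = (∂Q/∂M)·(M/Q) = -0.00443238 × (38971/685.651) = -0.25.

-0.25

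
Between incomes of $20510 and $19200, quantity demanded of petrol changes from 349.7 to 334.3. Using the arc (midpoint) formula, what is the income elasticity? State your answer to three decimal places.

0.682

ΔQ = 334.3 − 349.7 = -15.4; midpoint Q̄ = (349.7 + 334.3)/2 = 342.
ΔI = 19200 − 20510 = -1310; midpoint Ī = (20510 + 19200)/2 = 19855.
η = (ΔQ/Q̄) ÷ (ΔI/Ī) = (-15.4/342) ÷ (-1310/19855) = 0.682.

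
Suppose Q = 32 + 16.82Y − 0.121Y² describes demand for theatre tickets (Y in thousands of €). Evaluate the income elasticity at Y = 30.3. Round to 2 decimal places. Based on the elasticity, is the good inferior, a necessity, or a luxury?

0.67 (necessity)

At Y = 30.3: Q = 430.5571.
dQ/dY = 16.82 − 0.242Y = 9.48740.
η = (dQ/dY)·(Y/Q) = 9.48740 × (30.3/430.5571) = 0.67.
0 < η < 1 ⇒ necessity.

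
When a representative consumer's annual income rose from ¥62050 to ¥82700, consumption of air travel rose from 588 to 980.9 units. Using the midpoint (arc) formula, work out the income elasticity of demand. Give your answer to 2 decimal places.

ΔQ = 980.9 − 588 = 392.9; midpoint Q̄ = (588 + 980.9)/2 = 784.45.
ΔI = 82700 − 62050 = 20650; midpoint Ī = (62050 + 82700)/2 = 72375.
η = (ΔQ/Q̄) ÷ (ΔI/Ī) = (392.9/784.45) ÷ (20650/72375) = 1.76.

1.76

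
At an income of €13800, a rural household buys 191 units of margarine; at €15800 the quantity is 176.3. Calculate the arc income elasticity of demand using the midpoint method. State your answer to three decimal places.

ΔQ = 176.3 − 191 = -14.7; midpoint Q̄ = (191 + 176.3)/2 = 183.65.
ΔI = 15800 − 13800 = 2000; midpoint Ī = (13800 + 15800)/2 = 14800.
η = (ΔQ/Q̄) ÷ (ΔI/Ī) = (-14.7/183.65) ÷ (2000/14800) = -0.592.

-0.592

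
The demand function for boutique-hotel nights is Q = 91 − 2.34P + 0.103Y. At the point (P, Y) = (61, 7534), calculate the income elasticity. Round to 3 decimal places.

1.071

At P = 61, Y = 7534: Q = 724.262.
Holding P constant, ∂Q/∂Y = 0.103.
η_Y = (∂Q/∂Y)·(Y/Q) = 0.103 × (7534/724.262) = 1.071.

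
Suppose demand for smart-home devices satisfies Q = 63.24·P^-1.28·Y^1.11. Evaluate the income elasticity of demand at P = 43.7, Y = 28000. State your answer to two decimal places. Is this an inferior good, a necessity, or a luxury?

1.11 (luxury)

For a multiplicative demand Q = A·P^α·Y^β, the income elasticity is β everywhere.
Here β = 1.11, so η = 1.11.
Since η > 1, this is a luxury.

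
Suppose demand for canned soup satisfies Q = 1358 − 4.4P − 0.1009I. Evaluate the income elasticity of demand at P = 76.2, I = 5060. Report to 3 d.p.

At P = 76.2, I = 5060: Q = 512.166.
Holding P constant, ∂Q/∂I = −0.1009.
η_I = (∂Q/∂I)·(I/Q) = -0.1009 × (5060/512.166) = -0.997.

-0.997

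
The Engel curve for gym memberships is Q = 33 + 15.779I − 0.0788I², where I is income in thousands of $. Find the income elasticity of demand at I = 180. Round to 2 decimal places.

-7.08

At I = 180: Q = 320.1000.
dQ/dI = 15.779 − 0.1576I = -12.58900.
η = (dQ/dI)·(I/Q) = -12.58900 × (180/320.1000) = -7.08.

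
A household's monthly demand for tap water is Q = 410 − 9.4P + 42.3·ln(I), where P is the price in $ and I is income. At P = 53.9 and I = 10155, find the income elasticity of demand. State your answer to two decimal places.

0.14

At P = 53.9, I = 10155: Q = 293.588.
Holding P constant, ∂Q/∂I = 42.3/I = 0.00416544.
η_I = (∂Q/∂I)·(I/Q) = 0.00416544 × (10155/293.588) = 0.14.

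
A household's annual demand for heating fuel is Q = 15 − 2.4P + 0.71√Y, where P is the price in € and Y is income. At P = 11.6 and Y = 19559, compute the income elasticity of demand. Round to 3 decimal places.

0.574

At P = 11.6, Y = 19559: Q = 86.456.
Holding P constant, ∂Q/∂Y = 0.71/(2√Y) = 0.00253837.
η_Y = (∂Q/∂Y)·(Y/Q) = 0.00253837 × (19559/86.456) = 0.574.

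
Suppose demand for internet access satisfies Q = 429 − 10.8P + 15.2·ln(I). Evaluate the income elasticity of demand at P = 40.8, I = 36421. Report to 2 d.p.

At P = 40.8, I = 36421: Q = 148.004.
Holding P constant, ∂Q/∂I = 15.2/I = 0.000417342.
η_I = (∂Q/∂I)·(I/Q) = 0.000417342 × (36421/148.004) = 0.10.

0.10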